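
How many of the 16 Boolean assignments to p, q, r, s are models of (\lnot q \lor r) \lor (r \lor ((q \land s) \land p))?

Initial set: {((\lnot q \lor r) \lor (r \lor ((q \land s) \land p)))}.
((\lnot q \lor r) \lor (r \lor ((q \land s) \land p))): β-rule — branch into (\lnot q \lor r)  //  (r \lor ((q \land s) \land p)).
  branch 1 (add (\lnot q \lor r)):
    (\lnot q \lor r): β-rule — branch into \lnot q  //  r.
      branch 1.1 (add \lnot q):
        ○ open, literals {q=0}.
      branch 1.2 (add r):
        ○ open, literals {r=1}.
  branch 2 (add (r \lor ((q \land s) \land p))):
    (r \lor ((q \land s) \land p)): β-rule — branch into r  //  ((q \land s) \land p).
      branch 2.1 (add r):
        ○ open, literals {r=1}.
      branch 2.2 (add ((q \land s) \land p)):
        ((q \land s) \land p): α-rule — add (q \land s), p.
        (q \land s): α-rule — add q, s.
        ○ open, literals {p=1, q=1, s=1}.
0 branches closed, 4 open.
Each open branch fixes some atoms; the unmentioned ones are free. Counting distinct full assignments: branch {q=0} (p, r, s) contributes 8 new; branch {r=1} (p, q, s) contributes 4 new; branch {r=1} (p, q, s) contributes 0 new; branch {p=1, q=1, s=1} (r) contributes 1 new. Total: 13.

13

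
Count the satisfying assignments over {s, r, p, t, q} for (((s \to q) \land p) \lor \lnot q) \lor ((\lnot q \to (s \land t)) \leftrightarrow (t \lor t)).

28

Initial set: {((((s \to q) \land p) \lor \lnot q) \lor ((\lnot q \to (s \land t)) \leftrightarrow (t \lor t)))}.
((((s \to q) \land p) \lor \lnot q) \lor ((\lnot q \to (s \land t)) \leftrightarrow (t \lor t))): β-rule — branch into (((s \to q) \land p) \lor \lnot q)  //  ((\lnot q \to (s \land t)) \leftrightarrow (t \lor t)).
  branch 1 (add (((s \to q) \land p) \lor \lnot q)):
    (((s \to q) \land p) \lor \lnot q): β-rule — branch into ((s \to q) \land p)  //  \lnot q.
      branch 1.1 (add ((s \to q) \land p)):
        ((s \to q) \land p): α-rule — add (s \to q), p.
        (s \to q): β-rule — branch into \lnot s  //  q.
          branch 1.1.1 (add \lnot s):
            ○ open, literals {p=1, s=0}.
          branch 1.1.2 (add q):
            ○ open, literals {p=1, q=1}.
      branch 1.2 (add \lnot q):
        ○ open, literals {q=0}.
  branch 2 (add ((\lnot q \to (s \land t)) \leftrightarrow (t \lor t))):
    ((\lnot q \to (s \land t)) \leftrightarrow (t \lor t)): β-rule — branch into (\lnot q \to (s \land t)), (t \lor t)  //  \lnot (\lnot q \to (s \land t)), \lnot (t \lor t).
      branch 2.1 (add (\lnot q \to (s \land t)), (t \lor t)):
        (\lnot q \to (s \land t)): β-rule — branch into \lnot \lnot q  //  (s \land t).
          branch 2.1.1 (add \lnot \lnot q):
            (t \lor t): β-rule — branch into t  //  t.
              branch 2.1.1.1 (add t):
                ○ open, literals {q=1, t=1}.
              branch 2.1.1.2 (add t):
                ○ open, literals {q=1, t=1}.
          branch 2.1.2 (add (s \land t)):
            (s \land t): α-rule — add s, t.
            (t \lor t): β-rule — branch into t  //  t.
              branch 2.1.2.1 (add t):
                ○ open, literals {s=1, t=1}.
              branch 2.1.2.2 (add t):
                ○ open, literals {s=1, t=1}.
      branch 2.2 (add \lnot (\lnot q \to (s \land t)), \lnot (t \lor t)):
        \lnot (\lnot q \to (s \land t)): α-rule — add \lnot q, \lnot (s \land t).
        \lnot (t \lor t): α-rule — add \lnot t, \lnot t.
        \lnot (s \land t): β-rule — branch into \lnot s  //  \lnot t.
          branch 2.2.1 (add \lnot s):
            ○ open, literals {q=0, s=0, t=0}.
          branch 2.2.2 (add \lnot t):
            ○ open, literals {q=0, t=0}.
0 branches closed, 9 open.
Each open branch fixes some atoms; the unmentioned ones are free. Counting distinct full assignments: branch {p=1, s=0} (r, t, q) contributes 8 new; branch {p=1, q=1} (s, r, t) contributes 4 new; branch {q=0} (s, r, p, t) contributes 12 new; branch {q=1, t=1} (s, r, p) contributes 4 new; branch {q=1, t=1} (s, r, p) contributes 0 new; branch {s=1, t=1} (r, p, q) contributes 0 new; branch {s=1, t=1} (r, p, q) contributes 0 new; branch {q=0, s=0, t=0} (r, p) contributes 0 new; branch {q=0, t=0} (s, r, p) contributes 0 new. Total: 28.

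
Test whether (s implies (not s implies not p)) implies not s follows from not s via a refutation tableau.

Initial set: {not s; not ((s implies (not s implies not p)) implies not s)}.
not ((s implies (not s implies not p)) implies not s): α-rule — add (s implies (not s implies not p)), not not s.
× closes — contains both s and not s.
All 1 branch closes.
Every branch closed, so the premises entail the conclusion.

Yes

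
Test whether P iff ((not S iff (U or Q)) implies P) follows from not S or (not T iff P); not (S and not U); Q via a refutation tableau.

No

Initial set: {(not S or (not T iff P)); not (S and not U); Q; not (P iff ((not S iff (U or Q)) implies P))}.
(not S or (not T iff P)): β-rule — branch into not S  //  (not T iff P).
  branch 1 (add not S):
    not (S and not U): β-rule — branch into not S  //  not not U.
      branch 1.1 (add not S):
        not (P iff ((not S iff (U or Q)) implies P)): β-rule — branch into P, not ((not S iff (U or Q)) implies P)  //  not P, ((not S iff (U or Q)) implies P).
          branch 1.1.1 (add P, not ((not S iff (U or Q)) implies P)):
            not ((not S iff (U or Q)) implies P): α-rule — add (not S iff (U or Q)), not P.
            × closes — contains both P and not P.
          branch 1.1.2 (add not P, ((not S iff (U or Q)) implies P)):
            ((not S iff (U or Q)) implies P): β-rule — branch into not (not S iff (U or Q))  //  P.
              branch 1.1.2.1 (add not (not S iff (U or Q))):
                not (not S iff (U or Q)): β-rule — branch into not S, not (U or Q)  //  not not S, (U or Q).
                  branch 1.1.2.1.1 (add not S, not (U or Q)):
                    not (U or Q): α-rule — add not U, not Q.
                    × closes — contains both Q and not Q.
                  branch 1.1.2.1.2 (add not not S, (U or Q)):
                    × closes — contains both S and not S.
              branch 1.1.2.2 (add P):
                × closes — contains both P and not P.
      branch 1.2 (add not not U):
        not (P iff ((not S iff (U or Q)) implies P)): β-rule — branch into P, not ((not S iff (U or Q)) implies P)  //  not P, ((not S iff (U or Q)) implies P).
          branch 1.2.1 (add P, not ((not S iff (U or Q)) implies P)):
            not ((not S iff (U or Q)) implies P): α-rule — add (not S iff (U or Q)), not P.
            × closes — contains both P and not P.
          branch 1.2.2 (add not P, ((not S iff (U or Q)) implies P)):
            ((not S iff (U or Q)) implies P): β-rule — branch into not (not S iff (U or Q))  //  P.
              branch 1.2.2.1 (add not (not S iff (U or Q))):
                not (not S iff (U or Q)): β-rule — branch into not S, not (U or Q)  //  not not S, (U or Q).
                  branch 1.2.2.1.1 (add not S, not (U or Q)):
                    not (U or Q): α-rule — add not U, not Q.
                    × closes — contains both U and not U.
                  branch 1.2.2.1.2 (add not not S, (U or Q)):
                    × closes — contains both S and not S.
              branch 1.2.2.2 (add P):
                × closes — contains both P and not P.
  branch 2 (add (not T iff P)):
    not (S and not U): β-rule — branch into not S  //  not not U.
      branch 2.1 (add not S):
        not (P iff ((not S iff (U or Q)) implies P)): β-rule — branch into P, not ((not S iff (U or Q)) implies P)  //  not P, ((not S iff (U or Q)) implies P).
          branch 2.1.1 (add P, not ((not S iff (U or Q)) implies P)):
            not ((not S iff (U or Q)) implies P): α-rule — add (not S iff (U or Q)), not P.
            × closes — contains both P and not P.
          branch 2.1.2 (add not P, ((not S iff (U or Q)) implies P)):
            (not T iff P): β-rule — branch into not T, P  //  not not T, not P.
              branch 2.1.2.1 (add not T, P):
                × closes — contains both P and not P.
              branch 2.1.2.2 (add not not T, not P):
                ((not S iff (U or Q)) implies P): β-rule — branch into not (not S iff (U or Q))  //  P.
                  branch 2.1.2.2.1 (add not (not S iff (U or Q))):
                    not (not S iff (U or Q)): β-rule — branch into not S, not (U or Q)  //  not not S, (U or Q).
                      branch 2.1.2.2.1.1 (add not S, not (U or Q)):
                        not (U or Q): α-rule — add not U, not Q.
                        × closes — contains both Q and not Q.
                      branch 2.1.2.2.1.2 (add not not S, (U or Q)):
                        × closes — contains both S and not S.
                  branch 2.1.2.2.2 (add P):
                    × closes — contains both P and not P.
      branch 2.2 (add not not U):
        not (P iff ((not S iff (U or Q)) implies P)): β-rule — branch into P, not ((not S iff (U or Q)) implies P)  //  not P, ((not S iff (U or Q)) implies P).
          branch 2.2.1 (add P, not ((not S iff (U or Q)) implies P)):
            not ((not S iff (U or Q)) implies P): α-rule — add (not S iff (U or Q)), not P.
            × closes — contains both P and not P.
          branch 2.2.2 (add not P, ((not S iff (U or Q)) implies P)):
            (not T iff P): β-rule — branch into not T, P  //  not not T, not P.
              branch 2.2.2.1 (add not T, P):
                × closes — contains both P and not P.
              branch 2.2.2.2 (add not not T, not P):
                ((not S iff (U or Q)) implies P): β-rule — branch into not (not S iff (U or Q))  //  P.
                  branch 2.2.2.2.1 (add not (not S iff (U or Q))):
                    not (not S iff (U or Q)): β-rule — branch into not S, not (U or Q)  //  not not S, (U or Q).
                      branch 2.2.2.2.1.1 (add not S, not (U or Q)):
                        not (U or Q): α-rule — add not U, not Q.
                        × closes — contains both U and not U.
                      branch 2.2.2.2.1.2 (add not not S, (U or Q)):
                        (U or Q): β-rule — branch into U  //  Q.
                          branch 2.2.2.2.1.2.1 (add U):
                            ○ open, literals {P=0, Q=1, S=1, T=1, U=1}.
                          branch 2.2.2.2.1.2.2 (add Q):
                            ○ open, literals {P=0, Q=1, S=1, T=1, U=1}.
                  branch 2.2.2.2.2 (add P):
                    × closes — contains both P and not P.
17 branches closed, 2 open.
An open branch gives a countermodel: P=0, Q=1, S=1, T=1, U=1 (unmentioned atoms arbitrary); the premises hold there but the conclusion fails.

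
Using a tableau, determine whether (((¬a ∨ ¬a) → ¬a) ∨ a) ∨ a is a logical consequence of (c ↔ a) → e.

Initial set: {((c ↔ a) → e); ¬((((¬a ∨ ¬a) → ¬a) ∨ a) ∨ a)}.
¬((((¬a ∨ ¬a) → ¬a) ∨ a) ∨ a): α-rule — add ¬(((¬a ∨ ¬a) → ¬a) ∨ a), ¬a.
¬(((¬a ∨ ¬a) → ¬a) ∨ a): α-rule — add ¬((¬a ∨ ¬a) → ¬a), ¬a.
¬((¬a ∨ ¬a) → ¬a): α-rule — add (¬a ∨ ¬a), ¬¬a.
× closes — contains both a and ¬a.
All 1 branch closes.
Every branch closed, so the premises entail the conclusion.

Yes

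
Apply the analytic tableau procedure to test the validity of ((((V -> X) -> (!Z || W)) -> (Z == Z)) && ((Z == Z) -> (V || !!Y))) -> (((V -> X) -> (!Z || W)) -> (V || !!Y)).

Valid

Assume the negation and expand:
Initial set: {F (((((V -> X) -> (!Z || W)) -> (Z == Z)) && ((Z == Z) -> (V || !!Y))) -> (((V -> X) -> (!Z || W)) -> (V || !!Y)))}.
F (((((V -> X) -> (!Z || W)) -> (Z == Z)) && ((Z == Z) -> (V || !!Y))) -> (((V -> X) -> (!Z || W)) -> (V || !!Y))): α-rule — add T ((((V -> X) -> (!Z || W)) -> (Z == Z)) && ((Z == Z) -> (V || !!Y))), F (((V -> X) -> (!Z || W)) -> (V || !!Y)).
T ((((V -> X) -> (!Z || W)) -> (Z == Z)) && ((Z == Z) -> (V || !!Y))): α-rule — add T (((V -> X) -> (!Z || W)) -> (Z == Z)), T ((Z == Z) -> (V || !!Y)).
F (((V -> X) -> (!Z || W)) -> (V || !!Y)): α-rule — add T ((V -> X) -> (!Z || W)), F (V || !!Y).
F (V || !!Y): α-rule — add F V, F !!Y.
F !!Y: drop double negation, giving F Y.
T (((V -> X) -> (!Z || W)) -> (Z == Z)): β-rule — branch into F ((V -> X) -> (!Z || W))  //  T (Z == Z).
  branch 1 (add F ((V -> X) -> (!Z || W))):
    F ((V -> X) -> (!Z || W)): α-rule — add T (V -> X), F (!Z || W).
    F (!Z || W): α-rule — add F !Z, F W.
    T ((Z == Z) -> (V || !!Y)): β-rule — branch into F (Z == Z)  //  T (V || !!Y).
      branch 1.1 (add F (Z == Z)):
        T ((V -> X) -> (!Z || W)): β-rule — branch into F (V -> X)  //  T (!Z || W).
          branch 1.1.1 (add F (V -> X)):
            F (V -> X): α-rule — add T V, F X.
            × closes — contains both V and !V.
          branch 1.1.2 (add T (!Z || W)):
            T (V -> X): β-rule — branch into F V  //  T X.
              branch 1.1.2.1 (add F V):
                F (Z == Z): β-rule — branch into T Z, F Z  //  F Z, T Z.
                  branch 1.1.2.1.1 (add T Z, F Z):
                    × closes — contains both Z and !Z.
                  branch 1.1.2.1.2 (add F Z, T Z):
                    × closes — contains both Z and !Z.
              branch 1.1.2.2 (add T X):
                F (Z == Z): β-rule — branch into T Z, F Z  //  F Z, T Z.
                  branch 1.1.2.2.1 (add T Z, F Z):
                    × closes — contains both Z and !Z.
                  branch 1.1.2.2.2 (add F Z, T Z):
                    × closes — contains both Z and !Z.
      branch 1.2 (add T (V || !!Y)):
        T ((V -> X) -> (!Z || W)): β-rule — branch into F (V -> X)  //  T (!Z || W).
          branch 1.2.1 (add F (V -> X)):
            F (V -> X): α-rule — add T V, F X.
            × closes — contains both V and !V.
          branch 1.2.2 (add T (!Z || W)):
            T (V -> X): β-rule — branch into F V  //  T X.
              branch 1.2.2.1 (add F V):
                T (V || !!Y): β-rule — branch into T V  //  T !!Y.
                  branch 1.2.2.1.1 (add T V):
                    × closes — contains both V and !V.
                  branch 1.2.2.1.2 (add T !!Y):
                    T !!Y: drop double negation, giving T Y.
                    × closes — contains both Y and !Y.
              branch 1.2.2.2 (add T X):
                T (V || !!Y): β-rule — branch into T V  //  T !!Y.
                  branch 1.2.2.2.1 (add T V):
                    × closes — contains both V and !V.
                  branch 1.2.2.2.2 (add T !!Y):
                    T !!Y: drop double negation, giving T Y.
                    × closes — contains both Y and !Y.
  branch 2 (add T (Z == Z)):
    T ((Z == Z) -> (V || !!Y)): β-rule — branch into F (Z == Z)  //  T (V || !!Y).
      branch 2.1 (add F (Z == Z)):
        T ((V -> X) -> (!Z || W)): β-rule — branch into F (V -> X)  //  T (!Z || W).
          branch 2.1.1 (add F (V -> X)):
            F (V -> X): α-rule — add T V, F X.
            × closes — contains both V and !V.
          branch 2.1.2 (add T (!Z || W)):
            T (Z == Z): β-rule — branch into T Z, T Z  //  F Z, F Z.
              branch 2.1.2.1 (add T Z, T Z):
                F (Z == Z): β-rule — branch into T Z, F Z  //  F Z, T Z.
                  branch 2.1.2.1.1 (add T Z, F Z):
                    × closes — contains both Z and !Z.
                  branch 2.1.2.1.2 (add F Z, T Z):
                    × closes — contains both Z and !Z.
              branch 2.1.2.2 (add F Z, F Z):
                F (Z == Z): β-rule — branch into T Z, F Z  //  F Z, T Z.
                  branch 2.1.2.2.1 (add T Z, F Z):
                    × closes — contains both Z and !Z.
                  branch 2.1.2.2.2 (add F Z, T Z):
                    × closes — contains both Z and !Z.
      branch 2.2 (add T (V || !!Y)):
        T ((V -> X) -> (!Z || W)): β-rule — branch into F (V -> X)  //  T (!Z || W).
          branch 2.2.1 (add F (V -> X)):
            F (V -> X): α-rule — add T V, F X.
            × closes — contains both V and !V.
          branch 2.2.2 (add T (!Z || W)):
            T (Z == Z): β-rule — branch into T Z, T Z  //  F Z, F Z.
              branch 2.2.2.1 (add T Z, T Z):
                T (V || !!Y): β-rule — branch into T V  //  T !!Y.
                  branch 2.2.2.1.1 (add T V):
                    × closes — contains both V and !V.
                  branch 2.2.2.1.2 (add T !!Y):
                    T !!Y: drop double negation, giving T Y.
                    × closes — contains both Y and !Y.
              branch 2.2.2.2 (add F Z, F Z):
                T (V || !!Y): β-rule — branch into T V  //  T !!Y.
                  branch 2.2.2.2.1 (add T V):
                    × closes — contains both V and !V.
                  branch 2.2.2.2.2 (add T !!Y):
                    T !!Y: drop double negation, giving T Y.
                    × closes — contains both Y and !Y.
All 20 branches close.
Every branch closed, so the negation is unsatisfiable and the formula is valid.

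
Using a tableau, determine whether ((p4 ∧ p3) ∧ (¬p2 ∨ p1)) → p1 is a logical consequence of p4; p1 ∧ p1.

Initial set: {T p4; T (p1 ∧ p1); F (((p4 ∧ p3) ∧ (¬p2 ∨ p1)) → p1)}.
T (p1 ∧ p1): α-rule — add T p1, T p1.
F (((p4 ∧ p3) ∧ (¬p2 ∨ p1)) → p1): α-rule — add T ((p4 ∧ p3) ∧ (¬p2 ∨ p1)), F p1.
× closes — contains both p1 and ¬p1.
All 1 branch closes.
Every branch closed, so the premises entail the conclusion.

Yes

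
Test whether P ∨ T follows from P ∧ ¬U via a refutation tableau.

Initial set: {(P ∧ ¬U); ¬(P ∨ T)}.
(P ∧ ¬U): α-rule — add P, ¬U.
¬(P ∨ T): α-rule — add ¬P, ¬T.
× closes — contains both P and ¬P.
All 1 branch closes.
Every branch closed, so the premises entail the conclusion.

Yes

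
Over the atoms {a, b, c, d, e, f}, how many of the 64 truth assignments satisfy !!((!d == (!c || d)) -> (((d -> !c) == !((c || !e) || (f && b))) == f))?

54

Initial set: {!!((!d == (!c || d)) -> (((d -> !c) == !((c || !e) || (f && b))) == f))}.
!!((!d == (!c || d)) -> (((d -> !c) == !((c || !e) || (f && b))) == f)): drop double negation, giving ((!d == (!c || d)) -> (((d -> !c) == !((c || !e) || (f && b))) == f)).
((!d == (!c || d)) -> (((d -> !c) == !((c || !e) || (f && b))) == f)): β-rule — branch into !(!d == (!c || d))  //  (((d -> !c) == !((c || !e) || (f && b))) == f).
  branch 1 (add !(!d == (!c || d))):
    !(!d == (!c || d)): β-rule — branch into !d, !(!c || d)  //  !!d, (!c || d).
      branch 1.1 (add !d, !(!c || d)):
        !(!c || d): α-rule — add !!c, !d.
        ○ open, literals {c=1, d=0}.
      branch 1.2 (add !!d, (!c || d)):
        (!c || d): β-rule — branch into !c  //  d.
          branch 1.2.1 (add !c):
            ○ open, literals {c=0, d=1}.
          branch 1.2.2 (add d):
            ○ open, literals {d=1}.
  branch 2 (add (((d -> !c) == !((c || !e) || (f && b))) == f)):
    (((d -> !c) == !((c || !e) || (f && b))) == f): β-rule — branch into ((d -> !c) == !((c || !e) || (f && b))), f  //  !((d -> !c) == !((c || !e) || (f && b))), !f.
      branch 2.1 (add ((d -> !c) == !((c || !e) || (f && b))), f):
        ((d -> !c) == !((c || !e) || (f && b))): β-rule — branch into (d -> !c), !((c || !e) || (f && b))  //  !(d -> !c), !!((c || !e) || (f && b)).
          branch 2.1.1 (add (d -> !c), !((c || !e) || (f && b))):
            !((c || !e) || (f && b)): α-rule — add !(c || !e), !(f && b).
            !(c || !e): α-rule — add !c, !!e.
            (d -> !c): β-rule — branch into !d  //  !c.
              branch 2.1.1.1 (add !d):
                !(f && b): β-rule — branch into !f  //  !b.
                  branch 2.1.1.1.1 (add !f):
                    × closes — contains both f and !f.
                  branch 2.1.1.1.2 (add !b):
                    ○ open, literals {b=0, c=0, d=0, e=1, f=1}.
              branch 2.1.1.2 (add !c):
                !(f && b): β-rule — branch into !f  //  !b.
                  branch 2.1.1.2.1 (add !f):
                    × closes — contains both f and !f.
                  branch 2.1.1.2.2 (add !b):
                    ○ open, literals {b=0, c=0, e=1, f=1}.
          branch 2.1.2 (add !(d -> !c), !!((c || !e) || (f && b))):
            !(d -> !c): α-rule — add d, !!c.
            !!((c || !e) || (f && b)): β-rule — branch into (c || !e)  //  (f && b).
              branch 2.1.2.1 (add (c || !e)):
                (c || !e): β-rule — branch into c  //  !e.
                  branch 2.1.2.1.1 (add c):
                    ○ open, literals {c=1, d=1, f=1}.
                  branch 2.1.2.1.2 (add !e):
                    ○ open, literals {c=1, d=1, e=0, f=1}.
              branch 2.1.2.2 (add (f && b)):
                (f && b): α-rule — add f, b.
                ○ open, literals {b=1, c=1, d=1, f=1}.
      branch 2.2 (add !((d -> !c) == !((c || !e) || (f && b))), !f):
        !((d -> !c) == !((c || !e) || (f && b))): β-rule — branch into (d -> !c), !!((c || !e) || (f && b))  //  !(d -> !c), !((c || !e) || (f && b)).
          branch 2.2.1 (add (d -> !c), !!((c || !e) || (f && b))):
            (d -> !c): β-rule — branch into !d  //  !c.
              branch 2.2.1.1 (add !d):
                !!((c || !e) || (f && b)): β-rule — branch into (c || !e)  //  (f && b).
                  branch 2.2.1.1.1 (add (c || !e)):
                    (c || !e): β-rule — branch into c  //  !e.
                      branch 2.2.1.1.1.1 (add c):
                        ○ open, literals {c=1, d=0, f=0}.
                      branch 2.2.1.1.1.2 (add !e):
                        ○ open, literals {d=0, e=0, f=0}.
                  branch 2.2.1.1.2 (add (f && b)):
                    (f && b): α-rule — add f, b.
                    × closes — contains both f and !f.
              branch 2.2.1.2 (add !c):
                !!((c || !e) || (f && b)): β-rule — branch into (c || !e)  //  (f && b).
                  branch 2.2.1.2.1 (add (c || !e)):
                    (c || !e): β-rule — branch into c  //  !e.
                      branch 2.2.1.2.1.1 (add c):
                        × closes — contains both c and !c.
                      branch 2.2.1.2.1.2 (add !e):
                        ○ open, literals {c=0, e=0, f=0}.
                  branch 2.2.1.2.2 (add (f && b)):
                    (f && b): α-rule — add f, b.
                    × closes — contains both f and !f.
          branch 2.2.2 (add !(d -> !c), !((c || !e) || (f && b))):
            !(d -> !c): α-rule — add d, !!c.
            !((c || !e) || (f && b)): α-rule — add !(c || !e), !(f && b).
            !(c || !e): α-rule — add !c, !!e.
            × closes — contains both c and !c.
6 branches closed, 11 open.
Each open branch fixes some atoms; the unmentioned ones are free. Counting distinct full assignments: branch {c=1, d=0} (a, b, e, f) contributes 16 new; branch {c=0, d=1} (a, b, e, f) contributes 16 new; branch {d=1} (a, b, c, e, f) contributes 16 new; branch {b=0, c=0, d=0, e=1, f=1} (a) contributes 2 new; branch {b=0, c=0, e=1, f=1} (a, d) contributes 0 new; branch {c=1, d=1, f=1} (a, b, e) contributes 0 new; branch {c=1, d=1, e=0, f=1} (a, b) contributes 0 new; branch {b=1, c=1, d=1, f=1} (a, e) contributes 0 new; branch {c=1, d=0, f=0} (a, b, e) contributes 0 new; branch {d=0, e=0, f=0} (a, b, c) contributes 4 new; branch {c=0, e=0, f=0} (a, b, d) contributes 0 new. Total: 54.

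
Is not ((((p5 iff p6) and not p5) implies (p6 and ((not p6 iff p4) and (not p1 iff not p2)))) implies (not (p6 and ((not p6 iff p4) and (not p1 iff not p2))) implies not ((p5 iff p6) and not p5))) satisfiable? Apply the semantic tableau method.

Unsatisfiable

Initial set: {T not ((((p5 iff p6) and not p5) implies (p6 and ((not p6 iff p4) and (not p1 iff not p2)))) implies (not (p6 and ((not p6 iff p4) and (not p1 iff not p2))) implies not ((p5 iff p6) and not p5)))}.
T not ((((p5 iff p6) and not p5) implies (p6 and ((not p6 iff p4) and (not p1 iff not p2)))) implies (not (p6 and ((not p6 iff p4) and (not p1 iff not p2))) implies not ((p5 iff p6) and not p5))): α-rule — add T (((p5 iff p6) and not p5) implies (p6 and ((not p6 iff p4) and (not p1 iff not p2)))), F (not (p6 and ((not p6 iff p4) and (not p1 iff not p2))) implies not ((p5 iff p6) and not p5)).
F (not (p6 and ((not p6 iff p4) and (not p1 iff not p2))) implies not ((p5 iff p6) and not p5)): α-rule — add T not (p6 and ((not p6 iff p4) and (not p1 iff not p2))), F not ((p5 iff p6) and not p5).
F not ((p5 iff p6) and not p5): α-rule — add T (p5 iff p6), T not p5.
T (((p5 iff p6) and not p5) implies (p6 and ((not p6 iff p4) and (not p1 iff not p2)))): β-rule — branch into F ((p5 iff p6) and not p5)  //  T (p6 and ((not p6 iff p4) and (not p1 iff not p2))).
  branch 1 (add F ((p5 iff p6) and not p5)):
    T not (p6 and ((not p6 iff p4) and (not p1 iff not p2))): β-rule — branch into F p6  //  F ((not p6 iff p4) and (not p1 iff not p2)).
      branch 1.1 (add F p6):
        T (p5 iff p6): β-rule — branch into T p5, T p6  //  F p5, F p6.
          branch 1.1.1 (add T p5, T p6):
            × closes — contains both p5 and not p5.
          branch 1.1.2 (add F p5, F p6):
            F ((p5 iff p6) and not p5): β-rule — branch into F (p5 iff p6)  //  F not p5.
              branch 1.1.2.1 (add F (p5 iff p6)):
                F (p5 iff p6): β-rule — branch into T p5, F p6  //  F p5, T p6.
                  branch 1.1.2.1.1 (add T p5, F p6):
                    × closes — contains both p5 and not p5.
                  branch 1.1.2.1.2 (add F p5, T p6):
                    × closes — contains both p6 and not p6.
              branch 1.1.2.2 (add F not p5):
                × closes — contains both p5 and not p5.
      branch 1.2 (add F ((not p6 iff p4) and (not p1 iff not p2))):
        T (p5 iff p6): β-rule — branch into T p5, T p6  //  F p5, F p6.
          branch 1.2.1 (add T p5, T p6):
            × closes — contains both p5 and not p5.
          branch 1.2.2 (add F p5, F p6):
            F ((p5 iff p6) and not p5): β-rule — branch into F (p5 iff p6)  //  F not p5.
              branch 1.2.2.1 (add F (p5 iff p6)):
                F ((not p6 iff p4) and (not p1 iff not p2)): β-rule — branch into F (not p6 iff p4)  //  F (not p1 iff not p2).
                  branch 1.2.2.1.1 (add F (not p6 iff p4)):
                    F (p5 iff p6): β-rule — branch into T p5, F p6  //  F p5, T p6.
                      branch 1.2.2.1.1.1 (add T p5, F p6):
                        × closes — contains both p5 and not p5.
                      branch 1.2.2.1.1.2 (add F p5, T p6):
                        × closes — contains both p6 and not p6.
                  branch 1.2.2.1.2 (add F (not p1 iff not p2)):
                    F (p5 iff p6): β-rule — branch into T p5, F p6  //  F p5, T p6.
                      branch 1.2.2.1.2.1 (add T p5, F p6):
                        × closes — contains both p5 and not p5.
                      branch 1.2.2.1.2.2 (add F p5, T p6):
                        × closes — contains both p6 and not p6.
              branch 1.2.2.2 (add F not p5):
                × closes — contains both p5 and not p5.
  branch 2 (add T (p6 and ((not p6 iff p4) and (not p1 iff not p2)))):
    T (p6 and ((not p6 iff p4) and (not p1 iff not p2))): α-rule — add T p6, T ((not p6 iff p4) and (not p1 iff not p2)).
    T ((not p6 iff p4) and (not p1 iff not p2)): α-rule — add T (not p6 iff p4), T (not p1 iff not p2).
    T not (p6 and ((not p6 iff p4) and (not p1 iff not p2))): β-rule — branch into F p6  //  F ((not p6 iff p4) and (not p1 iff not p2)).
      branch 2.1 (add F p6):
        × closes — contains both p6 and not p6.
      branch 2.2 (add F ((not p6 iff p4) and (not p1 iff not p2))):
        T (p5 iff p6): β-rule — branch into T p5, T p6  //  F p5, F p6.
          branch 2.2.1 (add T p5, T p6):
            × closes — contains both p5 and not p5.
          branch 2.2.2 (add F p5, F p6):
            × closes — contains both p6 and not p6.
All 13 branches close.
Every branch closed; the formula is unsatisfiable.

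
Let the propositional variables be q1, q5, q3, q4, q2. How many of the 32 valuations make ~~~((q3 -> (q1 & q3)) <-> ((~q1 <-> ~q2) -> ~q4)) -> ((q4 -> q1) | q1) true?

28

Initial set: {(~~~((q3 -> (q1 & q3)) <-> ((~q1 <-> ~q2) -> ~q4)) -> ((q4 -> q1) | q1))}.
(~~~((q3 -> (q1 & q3)) <-> ((~q1 <-> ~q2) -> ~q4)) -> ((q4 -> q1) | q1)): β-rule — branch into ~~~~((q3 -> (q1 & q3)) <-> ((~q1 <-> ~q2) -> ~q4))  //  ((q4 -> q1) | q1).
  branch 1 (add ~~~~((q3 -> (q1 & q3)) <-> ((~q1 <-> ~q2) -> ~q4))):
    ~~~~((q3 -> (q1 & q3)) <-> ((~q1 <-> ~q2) -> ~q4)): drop double negation, giving ~~((q3 -> (q1 & q3)) <-> ((~q1 <-> ~q2) -> ~q4)).
    ~~((q3 -> (q1 & q3)) <-> ((~q1 <-> ~q2) -> ~q4)): β-rule — branch into (q3 -> (q1 & q3)), ((~q1 <-> ~q2) -> ~q4)  //  ~(q3 -> (q1 & q3)), ~((~q1 <-> ~q2) -> ~q4).
      branch 1.1 (add (q3 -> (q1 & q3)), ((~q1 <-> ~q2) -> ~q4)):
        (q3 -> (q1 & q3)): β-rule — branch into ~q3  //  (q1 & q3).
          branch 1.1.1 (add ~q3):
            ((~q1 <-> ~q2) -> ~q4): β-rule — branch into ~(~q1 <-> ~q2)  //  ~q4.
              branch 1.1.1.1 (add ~(~q1 <-> ~q2)):
                ~(~q1 <-> ~q2): β-rule — branch into ~q1, ~~q2  //  ~~q1, ~q2.
                  branch 1.1.1.1.1 (add ~q1, ~~q2):
                    ○ open, literals {q1=F, q2=T, q3=F}.
                  branch 1.1.1.1.2 (add ~~q1, ~q2):
                    ○ open, literals {q1=T, q2=F, q3=F}.
              branch 1.1.1.2 (add ~q4):
                ○ open, literals {q3=F, q4=F}.
          branch 1.1.2 (add (q1 & q3)):
            (q1 & q3): α-rule — add q1, q3.
            ((~q1 <-> ~q2) -> ~q4): β-rule — branch into ~(~q1 <-> ~q2)  //  ~q4.
              branch 1.1.2.1 (add ~(~q1 <-> ~q2)):
                ~(~q1 <-> ~q2): β-rule — branch into ~q1, ~~q2  //  ~~q1, ~q2.
                  branch 1.1.2.1.1 (add ~q1, ~~q2):
                    × closes — contains both q1 and ~q1.
                  branch 1.1.2.1.2 (add ~~q1, ~q2):
                    ○ open, literals {q1=T, q2=F, q3=T}.
              branch 1.1.2.2 (add ~q4):
                ○ open, literals {q1=T, q3=T, q4=F}.
      branch 1.2 (add ~(q3 -> (q1 & q3)), ~((~q1 <-> ~q2) -> ~q4)):
        ~(q3 -> (q1 & q3)): α-rule — add q3, ~(q1 & q3).
        ~((~q1 <-> ~q2) -> ~q4): α-rule — add (~q1 <-> ~q2), ~~q4.
        ~(q1 & q3): β-rule — branch into ~q1  //  ~q3.
          branch 1.2.1 (add ~q1):
            (~q1 <-> ~q2): β-rule — branch into ~q1, ~q2  //  ~~q1, ~~q2.
              branch 1.2.1.1 (add ~q1, ~q2):
                ○ open, literals {q1=F, q2=F, q3=T, q4=T}.
              branch 1.2.1.2 (add ~~q1, ~~q2):
                × closes — contains both q1 and ~q1.
          branch 1.2.2 (add ~q3):
            × closes — contains both q3 and ~q3.
  branch 2 (add ((q4 -> q1) | q1)):
    ((q4 -> q1) | q1): β-rule — branch into (q4 -> q1)  //  q1.
      branch 2.1 (add (q4 -> q1)):
        (q4 -> q1): β-rule — branch into ~q4  //  q1.
          branch 2.1.1 (add ~q4):
            ○ open, literals {q4=F}.
          branch 2.1.2 (add q1):
            ○ open, literals {q1=T}.
      branch 2.2 (add q1):
        ○ open, literals {q1=T}.
3 branches closed, 9 open.
Each open branch fixes some atoms; the unmentioned ones are free. Counting distinct full assignments: branch {q1=F, q2=T, q3=F} (q5, q4) contributes 4 new; branch {q1=T, q2=F, q3=F} (q5, q4) contributes 4 new; branch {q3=F, q4=F} (q1, q5, q2) contributes 4 new; branch {q1=T, q2=F, q3=T} (q5, q4) contributes 4 new; branch {q1=T, q3=T, q4=F} (q5, q2) contributes 2 new; branch {q1=F, q2=F, q3=T, q4=T} (q5) contributes 2 new; branch {q4=F} (q1, q5, q3, q2) contributes 4 new; branch {q1=T} (q5, q3, q4, q2) contributes 4 new; branch {q1=T} (q5, q3, q4, q2) contributes 0 new. Total: 28.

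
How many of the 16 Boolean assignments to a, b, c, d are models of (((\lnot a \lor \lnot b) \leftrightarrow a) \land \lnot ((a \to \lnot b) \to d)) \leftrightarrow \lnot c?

Initial set: {((((\lnot a \lor \lnot b) \leftrightarrow a) \land \lnot ((a \to \lnot b) \to d)) \leftrightarrow \lnot c)}.
((((\lnot a \lor \lnot b) \leftrightarrow a) \land \lnot ((a \to \lnot b) \to d)) \leftrightarrow \lnot c): β-rule — branch into (((\lnot a \lor \lnot b) \leftrightarrow a) \land \lnot ((a \to \lnot b) \to d)), \lnot c  //  \lnot (((\lnot a \lor \lnot b) \leftrightarrow a) \land \lnot ((a \to \lnot b) \to d)), \lnot \lnot c.
  branch 1 (add (((\lnot a \lor \lnot b) \leftrightarrow a) \land \lnot ((a \to \lnot b) \to d)), \lnot c):
    (((\lnot a \lor \lnot b) \leftrightarrow a) \land \lnot ((a \to \lnot b) \to d)): α-rule — add ((\lnot a \lor \lnot b) \leftrightarrow a), \lnot ((a \to \lnot b) \to d).
    \lnot ((a \to \lnot b) \to d): α-rule — add (a \to \lnot b), \lnot d.
    ((\lnot a \lor \lnot b) \leftrightarrow a): β-rule — branch into (\lnot a \lor \lnot b), a  //  \lnot (\lnot a \lor \lnot b), \lnot a.
      branch 1.1 (add (\lnot a \lor \lnot b), a):
        (a \to \lnot b): β-rule — branch into \lnot a  //  \lnot b.
          branch 1.1.1 (add \lnot a):
            × closes — contains both a and \lnot a.
          branch 1.1.2 (add \lnot b):
            (\lnot a \lor \lnot b): β-rule — branch into \lnot a  //  \lnot b.
              branch 1.1.2.1 (add \lnot a):
                × closes — contains both a and \lnot a.
              branch 1.1.2.2 (add \lnot b):
                ○ open, literals {a=true, b=false, c=false, d=false}.
      branch 1.2 (add \lnot (\lnot a \lor \lnot b), \lnot a):
        \lnot (\lnot a \lor \lnot b): α-rule — add \lnot \lnot a, \lnot \lnot b.
        × closes — contains both a and \lnot a.
  branch 2 (add \lnot (((\lnot a \lor \lnot b) \leftrightarrow a) \land \lnot ((a \to \lnot b) \to d)), \lnot \lnot c):
    \lnot (((\lnot a \lor \lnot b) \leftrightarrow a) \land \lnot ((a \to \lnot b) \to d)): β-rule — branch into \lnot ((\lnot a \lor \lnot b) \leftrightarrow a)  //  \lnot \lnot ((a \to \lnot b) \to d).
      branch 2.1 (add \lnot ((\lnot a \lor \lnot b) \leftrightarrow a)):
        \lnot ((\lnot a \lor \lnot b) \leftrightarrow a): β-rule — branch into (\lnot a \lor \lnot b), \lnot a  //  \lnot (\lnot a \lor \lnot b), a.
          branch 2.1.1 (add (\lnot a \lor \lnot b), \lnot a):
            (\lnot a \lor \lnot b): β-rule — branch into \lnot a  //  \lnot b.
              branch 2.1.1.1 (add \lnot a):
                ○ open, literals {a=false, c=true}.
              branch 2.1.1.2 (add \lnot b):
                ○ open, literals {a=false, b=false, c=true}.
          branch 2.1.2 (add \lnot (\lnot a \lor \lnot b), a):
            \lnot (\lnot a \lor \lnot b): α-rule — add \lnot \lnot a, \lnot \lnot b.
            ○ open, literals {a=true, b=true, c=true}.
      branch 2.2 (add \lnot \lnot ((a \to \lnot b) \to d)):
        \lnot \lnot ((a \to \lnot b) \to d): β-rule — branch into \lnot (a \to \lnot b)  //  d.
          branch 2.2.1 (add \lnot (a \to \lnot b)):
            \lnot (a \to \lnot b): α-rule — add a, \lnot \lnot b.
            ○ open, literals {a=true, b=true, c=true}.
          branch 2.2.2 (add d):
            ○ open, literals {c=true, d=true}.
3 branches closed, 6 open.
Each open branch fixes some atoms; the unmentioned ones are free. Counting distinct full assignments: branch {a=true, b=false, c=false, d=false} (none free) contributes 1 new; branch {a=false, c=true} (b, d) contributes 4 new; branch {a=false, b=false, c=true} (d) contributes 0 new; branch {a=true, b=true, c=true} (d) contributes 2 new; branch {a=true, b=true, c=true} (d) contributes 0 new; branch {c=true, d=true} (a, b) contributes 1 new. Total: 8.

8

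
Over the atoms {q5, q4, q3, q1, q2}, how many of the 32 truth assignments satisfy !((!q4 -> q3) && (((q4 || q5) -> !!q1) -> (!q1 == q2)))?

Initial set: {!((!q4 -> q3) && (((q4 || q5) -> !!q1) -> (!q1 == q2)))}.
!((!q4 -> q3) && (((q4 || q5) -> !!q1) -> (!q1 == q2))): β-rule — branch into !(!q4 -> q3)  //  !(((q4 || q5) -> !!q1) -> (!q1 == q2)).
  branch 1 (add !(!q4 -> q3)):
    !(!q4 -> q3): α-rule — add !q4, !q3.
    ○ open, literals {q3=0, q4=0}.
  branch 2 (add !(((q4 || q5) -> !!q1) -> (!q1 == q2))):
    !(((q4 || q5) -> !!q1) -> (!q1 == q2)): α-rule — add ((q4 || q5) -> !!q1), !(!q1 == q2).
    ((q4 || q5) -> !!q1): β-rule — branch into !(q4 || q5)  //  !!q1.
      branch 2.1 (add !(q4 || q5)):
        !(q4 || q5): α-rule — add !q4, !q5.
        !(!q1 == q2): β-rule — branch into !q1, !q2  //  !!q1, q2.
          branch 2.1.1 (add !q1, !q2):
            ○ open, literals {q1=0, q2=0, q4=0, q5=0}.
          branch 2.1.2 (add !!q1, q2):
            ○ open, literals {q1=1, q2=1, q4=0, q5=0}.
      branch 2.2 (add !!q1):
        !!q1: drop double negation, giving q1.
        !(!q1 == q2): β-rule — branch into !q1, !q2  //  !!q1, q2.
          branch 2.2.1 (add !q1, !q2):
            × closes — contains both q1 and !q1.
          branch 2.2.2 (add !!q1, q2):
            ○ open, literals {q1=1, q2=1}.
1 branch closed, 4 open.
Each open branch fixes some atoms; the unmentioned ones are free. Counting distinct full assignments: branch {q3=0, q4=0} (q5, q1, q2) contributes 8 new; branch {q1=0, q2=0, q4=0, q5=0} (q3) contributes 1 new; branch {q1=1, q2=1, q4=0, q5=0} (q3) contributes 1 new; branch {q1=1, q2=1} (q5, q4, q3) contributes 5 new. Total: 15.

15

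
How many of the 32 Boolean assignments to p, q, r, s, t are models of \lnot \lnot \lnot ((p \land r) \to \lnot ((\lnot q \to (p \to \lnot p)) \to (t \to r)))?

Initial set: {\lnot \lnot \lnot ((p \land r) \to \lnot ((\lnot q \to (p \to \lnot p)) \to (t \to r)))}.
\lnot \lnot \lnot ((p \land r) \to \lnot ((\lnot q \to (p \to \lnot p)) \to (t \to r))): drop double negation, giving \lnot ((p \land r) \to \lnot ((\lnot q \to (p \to \lnot p)) \to (t \to r))).
\lnot ((p \land r) \to \lnot ((\lnot q \to (p \to \lnot p)) \to (t \to r))): α-rule — add (p \land r), \lnot \lnot ((\lnot q \to (p \to \lnot p)) \to (t \to r)).
(p \land r): α-rule — add p, r.
\lnot \lnot ((\lnot q \to (p \to \lnot p)) \to (t \to r)): β-rule — branch into \lnot (\lnot q \to (p \to \lnot p))  //  (t \to r).
  branch 1 (add \lnot (\lnot q \to (p \to \lnot p))):
    \lnot (\lnot q \to (p \to \lnot p)): α-rule — add \lnot q, \lnot (p \to \lnot p).
    \lnot (p \to \lnot p): α-rule — add p, \lnot \lnot p.
    ○ open, literals {p=true, q=false, r=true}.
  branch 2 (add (t \to r)):
    (t \to r): β-rule — branch into \lnot t  //  r.
      branch 2.1 (add \lnot t):
        ○ open, literals {p=true, r=true, t=false}.
      branch 2.2 (add r):
        ○ open, literals {p=true, r=true}.
0 branches closed, 3 open.
Each open branch fixes some atoms; the unmentioned ones are free. Counting distinct full assignments: branch {p=true, q=false, r=true} (s, t) contributes 4 new; branch {p=true, r=true, t=false} (q, s) contributes 2 new; branch {p=true, r=true} (q, s, t) contributes 2 new. Total: 8.

8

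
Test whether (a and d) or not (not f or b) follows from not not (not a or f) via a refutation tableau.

Initial set: {not not (not a or f); not ((a and d) or not (not f or b))}.
not not (not a or f): drop double negation, giving (not a or f).
not ((a and d) or not (not f or b)): α-rule — add not (a and d), not not (not f or b).
(not a or f): β-rule — branch into not a  //  f.
  branch 1 (add not a):
    not (a and d): β-rule — branch into not a  //  not d.
      branch 1.1 (add not a):
        not not (not f or b): β-rule — branch into not f  //  b.
          branch 1.1.1 (add not f):
            ○ open, literals {a=0, f=0}.
          branch 1.1.2 (add b):
            ○ open, literals {a=0, b=1}.
      branch 1.2 (add not d):
        not not (not f or b): β-rule — branch into not f  //  b.
          branch 1.2.1 (add not f):
            ○ open, literals {a=0, d=0, f=0}.
          branch 1.2.2 (add b):
            ○ open, literals {a=0, b=1, d=0}.
  branch 2 (add f):
    not (a and d): β-rule — branch into not a  //  not d.
      branch 2.1 (add not a):
        not not (not f or b): β-rule — branch into not f  //  b.
          branch 2.1.1 (add not f):
            × closes — contains both f and not f.
          branch 2.1.2 (add b):
            ○ open, literals {a=0, b=1, f=1}.
      branch 2.2 (add not d):
        not not (not f or b): β-rule — branch into not f  //  b.
          branch 2.2.1 (add not f):
            × closes — contains both f and not f.
          branch 2.2.2 (add b):
            ○ open, literals {b=1, d=0, f=1}.
2 branches closed, 6 open.
An open branch gives a countermodel: a=0, f=0 (unmentioned atoms arbitrary); the premises hold there but the conclusion fails.

No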